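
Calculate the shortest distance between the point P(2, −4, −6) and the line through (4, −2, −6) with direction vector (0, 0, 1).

2√2

Direction vector d = (0, 0, 1).
AP = (−2, −2, 0); AP·d = 0, |AP|² = 8, |d|² = 1.
distance² = |AP|² − (AP·d)²/|d|² = 8 − 0/1 = 8, so the distance is 2√2.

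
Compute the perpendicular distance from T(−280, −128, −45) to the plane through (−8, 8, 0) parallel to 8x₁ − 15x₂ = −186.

Parallel planes share the normal n = (8, −15, 0); since (−8, 8, 0) lies on the plane, its equation is 8x₁ − 15x₂ = -184.
Then n·(−280, −128, −45) − (−184) = −136.
|n| = √(64 + 225 + 0) = 17, so the distance is |-136|/17 = 8.

8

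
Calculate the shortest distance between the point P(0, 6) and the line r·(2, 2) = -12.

6√2

The normal to the line is n = (2, 2) with |n| = 2√2.
|n·P − (-12)| = |12 − (-12)| = 24, so the distance is 24/(2√2) = 6√2.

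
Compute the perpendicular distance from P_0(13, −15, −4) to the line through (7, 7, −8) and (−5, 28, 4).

2√53

A direction vector is d = (−12, 21, 12).
AP = (6, −22, 4), and AP × d = (−348, −120, −138).
|AP × d|² = 154548 and |d|² = 729, so the distance is √(154548/729) = √212 = 2√53.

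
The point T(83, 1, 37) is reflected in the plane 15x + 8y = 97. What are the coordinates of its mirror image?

n = (15, 8, 0), |n|² = 289, n·T − 97 = 1156, so t = 1156/289 = 4.
Foot F = T − 4·n = (23, -31, 37); the reflection is 2F − T = (-37, -63, 37).

(-37, -63, 37)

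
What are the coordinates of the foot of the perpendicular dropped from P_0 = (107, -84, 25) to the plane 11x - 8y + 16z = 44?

(52, -44, -55)

The perpendicular from P_0 has direction n = (11, -8, 16): r = (107, -84, 25) + t(11, -8, 16).
Substitute into the plane: n·(P_0 + tn) = 44 gives 2249 + 441t = 44, so t = -5.
Foot = (107, -84, 25) + (-5)·(11, -8, 16) = (52, -44, -55).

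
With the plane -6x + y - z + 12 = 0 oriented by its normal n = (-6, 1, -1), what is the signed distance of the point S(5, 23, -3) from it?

4√38/19

n·S − (-12) = 8.
|n| = √38, so the signed distance is 4√38/19.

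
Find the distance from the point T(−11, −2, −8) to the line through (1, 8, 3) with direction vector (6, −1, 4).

Direction vector d = (6, −1, 4).
AP = (−12, −10, −11), and AP × d = (−51, −18, 72).
|AP × d|² = 8109 and |d|² = 53, so the distance is √(8109/53) = √153 = 3√17.

3√17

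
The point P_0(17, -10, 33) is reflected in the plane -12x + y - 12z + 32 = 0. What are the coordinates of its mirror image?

(-31, -6, -15)

With n = (-12, 1, -12), the signed offset is (n·P_0 − (-32))/|n|² = -578/289 = -2.
P_0' = P_0 − 2t·n = (17, -10, 33) − (-4)·(-12, 1, -12) = (-31, -6, -15).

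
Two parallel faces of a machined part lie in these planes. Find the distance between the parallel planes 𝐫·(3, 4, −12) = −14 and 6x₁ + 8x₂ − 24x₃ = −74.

23/13

Divide the second equation by 2 to match normals: 3x₁ + 4x₂ − 12x₃ = -37.
Both planes have normal n = (3, 4, −12), |n| = 13. Any point on the first plane is at distance |(-37) − (-14)|/|n| = 23/13 from the second.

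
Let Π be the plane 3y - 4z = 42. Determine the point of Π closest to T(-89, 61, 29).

The perpendicular from T has direction n = (0, 3, -4): r = (-89, 61, 29) + μ(0, 3, -4).
Substitute into the plane: n·(T + μn) = 42 gives 67 + 25μ = 42, so μ = -1.
Foot = (-89, 61, 29) + (-1)·(0, 3, -4) = (-89, 58, 33).

(-89, 58, 33)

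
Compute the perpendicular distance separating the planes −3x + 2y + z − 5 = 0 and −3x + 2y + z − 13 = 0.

4√14/7

With common normal n = (−3, 2, 1) (|n| = √14), the distance is |5 − 13|/|n| = 8/√14.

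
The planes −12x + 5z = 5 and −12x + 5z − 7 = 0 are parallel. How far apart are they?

2/13

Both planes have normal n = (−12, 0, 5), |n| = 13. Any point on the first plane is at distance |7 − 5|/|n| = 2/13 from the second.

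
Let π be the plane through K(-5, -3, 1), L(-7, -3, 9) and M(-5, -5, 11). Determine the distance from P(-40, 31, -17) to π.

12/√42

KL = (-2, 0, 8) and KM = (0, -2, 10), so a normal is n = KL × KM = (16, 20, 4).
Then n·(-40, 31, -17) - (-136) = 48.
|n| = √(256 + 400 + 16) = 4√42, so the distance is |48|/(4√42) = 12/√42.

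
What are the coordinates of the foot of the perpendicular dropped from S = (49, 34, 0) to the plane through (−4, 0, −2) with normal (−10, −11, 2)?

(9, -10, 8)

The perpendicular from S has direction n = (−10, −11, 2): r = (49, 34, 0) + t(−10, −11, 2).
Substitute into the plane: n·(S + tn) = 36 gives -864 + 225t = 36, so t = 4.
Foot = (49, 34, 0) + 4·(−10, −11, 2) = (9, −10, 8).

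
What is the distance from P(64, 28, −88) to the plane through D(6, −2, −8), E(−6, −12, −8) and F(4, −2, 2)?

DE = (−12, −10, 0) and DF = (−2, 0, 10), so a normal is n = DE × DF = (−100, 120, −20).
Then n·(64, 28, −88) − (−680) = −600.
|n| = √(10000 + 14400 + 400) = 20√62, so the distance is |-600|/(20√62) = 15√62/31.

15√62/31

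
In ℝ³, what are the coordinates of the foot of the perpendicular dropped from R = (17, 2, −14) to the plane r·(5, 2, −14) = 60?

(12, 0, 0)

n = (5, 2, −14), |n|² = 225, and n·R − 60 = 225.
t = 225/225 = 1, so the foot is R − t·n = (17, 2, −14) − 1·(5, 2, −14) = (12, 0, 0).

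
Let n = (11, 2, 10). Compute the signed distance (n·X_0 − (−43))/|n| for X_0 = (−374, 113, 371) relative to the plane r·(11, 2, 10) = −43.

-9

n·X_0 − (-43) = -135.
|n| = 15, so the signed distance is -135/15 = -9.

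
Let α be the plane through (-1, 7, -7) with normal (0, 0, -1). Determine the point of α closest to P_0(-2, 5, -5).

(-2, 5, -7)

n = (0, 0, -1), |n|² = 1, and n·P_0 − 7 = -2.
t = -2/1 = -2, so the foot is P_0 − t·n = (-2, 5, -5) − (-2)·(0, 0, -1) = (-2, 5, -7).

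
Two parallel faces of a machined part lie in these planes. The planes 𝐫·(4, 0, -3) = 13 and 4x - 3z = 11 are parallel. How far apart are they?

With common normal n = (4, 0, -3) (|n| = 5), the distance is |13 − 11|/|n| = 2/5.

2/5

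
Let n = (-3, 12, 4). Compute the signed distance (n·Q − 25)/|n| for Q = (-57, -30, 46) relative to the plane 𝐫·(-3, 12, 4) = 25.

-30/13

n·Q − 25 = -30.
|n| = 13, so the signed distance is -30/13.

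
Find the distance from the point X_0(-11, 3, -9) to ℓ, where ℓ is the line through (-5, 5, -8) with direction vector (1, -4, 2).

√41

Direction vector d = (1, -4, 2).
AP = (-6, -2, -1), and AP × d = (-8, 11, 26).
|AP × d|² = 861 and |d|² = 21, so the distance is √(861/21) = √41.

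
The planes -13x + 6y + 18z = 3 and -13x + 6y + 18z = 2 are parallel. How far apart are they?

With common normal n = (-13, 6, 18) (|n| = 23), the distance is |3 − 2|/|n| = 1/23.

1/23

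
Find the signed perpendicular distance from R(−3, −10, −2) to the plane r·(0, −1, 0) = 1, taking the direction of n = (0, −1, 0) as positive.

9

n·R − 1 = 9.
|n| = 1, so the signed distance is 9/1 = 9.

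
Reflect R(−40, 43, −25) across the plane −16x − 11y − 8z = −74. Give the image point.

(-8, 65, -9)

With n = (−16, −11, −8), the signed offset is (n·R − (-74))/|n|² = 441/441 = 1.
R' = R − 2t·n = (−40, 43, −25) − 2·(−16, −11, −8) = (−8, 65, −9).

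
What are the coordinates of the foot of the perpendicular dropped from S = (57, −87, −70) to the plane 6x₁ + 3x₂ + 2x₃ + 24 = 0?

The perpendicular from S has direction n = (6, 3, 2): r = (57, −87, −70) + λ(6, 3, 2).
Substitute into the plane: n·(S + λn) = -24 gives -59 + 49λ = -24, so λ = 5/7.
Foot = (57, −87, −70) + (5/7)·(6, 3, 2) = (429/7, −594/7, −480/7).

(429/7, -594/7, -480/7)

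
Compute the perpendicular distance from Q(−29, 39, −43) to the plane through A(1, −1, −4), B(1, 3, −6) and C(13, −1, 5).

14√29/29

AB = (0, 4, −2) and AC = (12, 0, 9), so a normal is n = AB × AC = (36, −24, −48).
Then n·(−29, 39, −43) − 252 = −168.
|n| = √(1296 + 576 + 2304) = 12√29, so the distance is |-168|/(12√29) = 14/√29.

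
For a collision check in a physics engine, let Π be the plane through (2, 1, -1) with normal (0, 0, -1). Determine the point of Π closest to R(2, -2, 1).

(2, -2, -1)

The perpendicular from R has direction n = (0, 0, -1): r = (2, -2, 1) + λ(0, 0, -1).
Substitute into the plane: n·(R + λn) = 1 gives -1 + 1λ = 1, so λ = 2.
Foot = (2, -2, 1) + 2·(0, 0, -1) = (2, -2, -1).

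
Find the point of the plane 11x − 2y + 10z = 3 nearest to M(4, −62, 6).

(-7, -60, -4)

The perpendicular from M has direction n = (11, −2, 10): r = (4, −62, 6) + μ(11, −2, 10).
Substitute into the plane: n·(M + μn) = 3 gives 228 + 225μ = 3, so μ = -1.
Foot = (4, −62, 6) + (-1)·(11, −2, 10) = (−7, −60, −4).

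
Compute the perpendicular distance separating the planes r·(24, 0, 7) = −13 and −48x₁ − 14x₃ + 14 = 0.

4/5

Divide the second equation by -2 to match normals: 24x₁ + 7x₃ = 7.
Both planes have normal n = (24, 0, 7), |n| = 25. Any point on the first plane is at distance |7 − (-13)|/|n| = 20/25 = 4/5 from the second.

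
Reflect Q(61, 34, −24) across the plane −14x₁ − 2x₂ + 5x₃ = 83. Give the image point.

(-79, 14, 26)

n = (−14, −2, 5), |n|² = 225, n·Q − 83 = -1125, so t = -1125/225 = -5.
Foot F = Q − (-5)·n = (−9, 24, 1); the reflection is 2F − Q = (−79, 14, 26).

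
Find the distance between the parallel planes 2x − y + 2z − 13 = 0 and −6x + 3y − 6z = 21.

Divide the second equation by -3 to match normals: 2x − y + 2z = -7.
Both planes have normal n = (2, −1, 2), |n| = 3. Any point on the first plane is at distance |(-7) − 13|/|n| = 20/3 from the second.

20/3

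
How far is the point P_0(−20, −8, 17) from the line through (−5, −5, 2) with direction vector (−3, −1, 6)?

3√5

Direction vector d = (−3, −1, 6).
AP = (−15, −3, 15), and AP × d = (−3, 45, 6).
|AP × d|² = 2070 and |d|² = 46, so the distance is √(2070/46) = √45 = 3√5.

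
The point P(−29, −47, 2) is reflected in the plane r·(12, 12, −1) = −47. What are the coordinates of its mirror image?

With n = (12, 12, −1), the signed offset is (n·P − (-47))/|n|² = -867/289 = -3.
P' = P − 2t·n = (−29, −47, 2) − (-6)·(12, 12, −1) = (43, 25, −4).

(43, 25, -4)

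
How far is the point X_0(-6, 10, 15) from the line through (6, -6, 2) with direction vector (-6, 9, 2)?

Direction vector d = (-6, 9, 2).
AP = (-12, 16, 13), and AP × d = (-85, -54, -12).
|AP × d|² = 10285 and |d|² = 121, so the distance is √(10285/121) = √85.

√85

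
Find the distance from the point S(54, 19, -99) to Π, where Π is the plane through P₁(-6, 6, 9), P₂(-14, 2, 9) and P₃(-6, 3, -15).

P₁P₂ = (-8, -4, 0) and P₁P₃ = (0, -3, -24), so a normal is n = P₁P₂ × P₁P₃ = (96, -192, 24).
Then n·(54, 19, -99) - (-1512) = 672.
|n| = √(9216 + 36864 + 576) = 216, so the distance is |672|/216 = 28/9.

28/9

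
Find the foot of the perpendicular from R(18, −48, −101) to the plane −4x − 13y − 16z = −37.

(38, 17, -21)

The perpendicular from R has direction n = (−4, −13, −16): r = (18, −48, −101) + μ(−4, −13, −16).
Substitute into the plane: n·(R + μn) = -37 gives 2168 + 441μ = -37, so μ = -5.
Foot = (18, −48, −101) + (-5)·(−4, −13, −16) = (38, 17, −21).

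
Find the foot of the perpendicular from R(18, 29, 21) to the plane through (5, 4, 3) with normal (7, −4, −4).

(25, 25, 17)

n = (7, −4, −4), |n|² = 81, and n·R − 7 = -81.
t = -81/81 = -1, so the foot is R − t·n = (18, 29, 21) − (-1)·(7, −4, −4) = (25, 25, 17).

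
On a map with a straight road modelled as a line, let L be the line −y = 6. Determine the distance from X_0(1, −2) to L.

The normal to the line is n = (0, −1) with |n| = 1.
|n·X_0 − 6| = |2 − 6| = 4, so the distance is 4/1 = 4.

4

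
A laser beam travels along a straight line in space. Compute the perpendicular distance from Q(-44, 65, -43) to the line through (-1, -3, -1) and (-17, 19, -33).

√1181

A direction vector is d = (-16, 22, -32).
AP = (-43, 68, -42), and AP × d = (-1252, -704, 142).
|AP × d|² = 2083284 and |d|² = 1764, so the distance is √(2083284/1764) = √1181.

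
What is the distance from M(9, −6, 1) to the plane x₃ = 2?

Normal vector n = (0, 0, 1), and n·(9, −6, 1) − 2 = −1.
|n| = √(0 + 0 + 1) = 1, so the distance is |-1|/1 = 1.

1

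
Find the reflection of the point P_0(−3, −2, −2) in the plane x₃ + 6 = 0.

With n = (0, 0, 1), the signed offset is (n·P_0 − (-6))/|n|² = 4/1 = 4.
P_0' = P_0 − 2t·n = (−3, −2, −2) − 8·(0, 0, 1) = (−3, −2, −10).

(-3, -2, -10)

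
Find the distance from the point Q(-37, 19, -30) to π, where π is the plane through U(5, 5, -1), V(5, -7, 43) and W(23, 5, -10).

8/23

UV = (0, -12, 44) and UW = (18, 0, -9), so a normal is n = UV × UW = (108, 792, 216).
Then n·(-37, 19, -30) - 4284 = 288.
|n| = √(11664 + 627264 + 46656) = 828, so the distance is |288|/828 = 8/23.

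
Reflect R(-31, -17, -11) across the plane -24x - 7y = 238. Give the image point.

n = (-24, -7, 0), |n|² = 625, n·R − 238 = 625, so t = 625/625 = 1.
Foot F = R − 1·n = (-7, -10, -11); the reflection is 2F − R = (17, -3, -11).

(17, -3, -11)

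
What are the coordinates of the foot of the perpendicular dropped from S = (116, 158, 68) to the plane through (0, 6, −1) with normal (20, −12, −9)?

n = (20, −12, −9), |n|² = 625, and n·S − (-63) = -125.
t = -125/625 = -1/5, so the foot is S − t·n = (116, 158, 68) − (-1/5)·(20, −12, −9) = (120, 778/5, 331/5).

(120, 778/5, 331/5)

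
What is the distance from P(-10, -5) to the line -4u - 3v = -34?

The normal to the line is n = (-4, -3) with |n| = 5.
|n·P − (-34)| = |55 − (-34)| = 89, so the distance is 89/5.

89/5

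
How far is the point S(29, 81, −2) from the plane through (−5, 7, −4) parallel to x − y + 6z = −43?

28/√38

Parallel planes share the normal n = (1, −1, 6); since (−5, 7, −4) lies on the plane, its equation is x − y + 6z = -36.
d = |1·29 + (-1)·81 + 6·(-2) − (-36)| / √(1 + 1 + 36) = |-28| / √38 = 14√38/19.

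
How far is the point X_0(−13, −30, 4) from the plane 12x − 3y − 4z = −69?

1

d = |12·(-13) + (-3)·(-30) + (-4)·4 − (-69)| / √(144 + 9 + 16) = |-13| / 13 = 1.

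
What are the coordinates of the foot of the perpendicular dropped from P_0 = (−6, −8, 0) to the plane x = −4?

(-4, -8, 0)

n = (1, 0, 0), |n|² = 1, and n·P_0 − (-4) = -2.
t = -2/1 = -2, so the foot is P_0 − t·n = (−6, −8, 0) − (-2)·(1, 0, 0) = (−4, −8, 0).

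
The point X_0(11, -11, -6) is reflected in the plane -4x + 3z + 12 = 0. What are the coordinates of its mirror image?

(-5, -11, 6)

n = (-4, 0, 3), |n|² = 25, n·X_0 − (-12) = -50, so t = -50/25 = -2.
Foot F = X_0 − (-2)·n = (3, -11, 0); the reflection is 2F − X_0 = (-5, -11, 6).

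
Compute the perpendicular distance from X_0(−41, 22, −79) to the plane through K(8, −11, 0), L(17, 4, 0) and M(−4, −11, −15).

KL = (9, 15, 0) and KM = (−12, 0, −15), so a normal is n = KL × KM = (−225, 135, 180).
n = (−225, 135, 180); n·P − (-3285) = 1260; |n| = 225√2; distance = 1260/(225√2) = 14√2/5.

14√2/5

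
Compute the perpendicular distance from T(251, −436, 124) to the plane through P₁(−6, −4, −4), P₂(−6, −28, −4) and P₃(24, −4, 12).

8

P₁P₂ = (0, −24, 0) and P₁P₃ = (30, 0, 16), so a normal is n = P₁P₂ × P₁P₃ = (−384, 0, 720).
Then n·(251, −436, 124) − (−576) = −6528.
|n| = √(147456 + 0 + 518400) = 816, so the distance is |-6528|/816 = 8.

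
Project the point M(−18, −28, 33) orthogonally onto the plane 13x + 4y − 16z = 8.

(8, -20, 1)

n = (13, 4, −16), |n|² = 441, and n·M − 8 = -882.
t = -882/441 = -2, so the foot is M − t·n = (−18, −28, 33) − (-2)·(13, 4, −16) = (8, −20, 1).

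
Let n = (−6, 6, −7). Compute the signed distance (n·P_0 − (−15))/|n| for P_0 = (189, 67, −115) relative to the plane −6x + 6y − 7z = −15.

8

n·P_0 − (-15) = 88.
|n| = 11, so the signed distance is 88/11 = 8.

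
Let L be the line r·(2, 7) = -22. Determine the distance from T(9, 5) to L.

The normal to the line is n = (2, 7) with |n| = √53.
|n·T − (-22)| = |53 − (-22)| = 75, so the distance is 75/√53.

75/√53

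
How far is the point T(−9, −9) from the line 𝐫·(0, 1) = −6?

3

The normal to the line is n = (0, 1) with |n| = 1.
|n·T − (-6)| = |-9 − (-6)| = 3, so the distance is 3/1 = 3.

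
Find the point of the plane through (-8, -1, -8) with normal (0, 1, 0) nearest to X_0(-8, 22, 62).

(-8, -1, 62)

n = (0, 1, 0), |n|² = 1, and n·X_0 − (-1) = 23.
t = 23/1 = 23, so the foot is X_0 − t·n = (-8, 22, 62) − 23·(0, 1, 0) = (-8, -1, 62).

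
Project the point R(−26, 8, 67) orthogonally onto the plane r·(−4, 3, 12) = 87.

n = (−4, 3, 12), |n|² = 169, and n·R − 87 = 845.
t = 845/169 = 5, so the foot is R − t·n = (−26, 8, 67) − 5·(−4, 3, 12) = (−6, −7, 7).

(-6, -7, 7)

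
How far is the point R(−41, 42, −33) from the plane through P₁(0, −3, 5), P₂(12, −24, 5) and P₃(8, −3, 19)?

5

P₁P₂ = (12, −21, 0) and P₁P₃ = (8, 0, 14), so a normal is n = P₁P₂ × P₁P₃ = (−294, −168, 168).
Then n·(−41, 42, −33) − 1344 = −1890.
|n| = √(86436 + 28224 + 28224) = 378, so the distance is |-1890|/378 = 5.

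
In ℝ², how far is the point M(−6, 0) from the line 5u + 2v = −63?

33/√29

The normal to the line is n = (5, 2) with |n| = √29.
|n·M − (-63)| = |-30 − (-63)| = 33, so the distance is 33/√29 = 33√29/29.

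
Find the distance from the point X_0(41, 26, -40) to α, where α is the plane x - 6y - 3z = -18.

23/√46

n = (1, -6, -3); n·P − (-18) = 23; |n| = √46; distance = 23/√46.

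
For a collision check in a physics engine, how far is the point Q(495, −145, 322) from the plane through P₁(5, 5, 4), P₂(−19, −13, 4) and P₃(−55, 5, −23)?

6

P₁P₂ = (−24, −18, 0) and P₁P₃ = (−60, 0, −27), so a normal is n = P₁P₂ × P₁P₃ = (486, −648, −1080).
d = |486·495 + (-648)·(-145) + (-1080)·322 − (-5130)| / √(236196 + 419904 + 1166400) = |-8100| / 1350 = 6.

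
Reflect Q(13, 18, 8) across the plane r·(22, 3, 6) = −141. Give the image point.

n = (22, 3, 6), |n|² = 529, n·Q − (-141) = 529, so t = 529/529 = 1.
Foot F = Q − 1·n = (−9, 15, 2); the reflection is 2F − Q = (−31, 12, −4).

(-31, 12, -4)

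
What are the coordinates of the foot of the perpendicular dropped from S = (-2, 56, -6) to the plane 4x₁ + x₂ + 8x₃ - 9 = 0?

(-14/9, 505/9, -46/9)

n = (4, 1, 8), |n|² = 81, and n·S − 9 = -9.
t = -9/81 = -1/9, so the foot is S − t·n = (-2, 56, -6) − (-1/9)·(4, 1, 8) = (-14/9, 505/9, -46/9).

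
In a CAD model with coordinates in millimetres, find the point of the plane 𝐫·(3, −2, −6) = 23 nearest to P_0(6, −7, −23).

n = (3, −2, −6), |n|² = 49, and n·P_0 − 23 = 147.
t = 147/49 = 3, so the foot is P_0 − t·n = (6, −7, −23) − 3·(3, −2, −6) = (−3, −1, −5).

(-3, -1, -5)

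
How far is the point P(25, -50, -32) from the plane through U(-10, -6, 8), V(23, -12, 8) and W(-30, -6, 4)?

14/15

UV = (33, -6, 0) and UW = (-20, 0, -4), so a normal is n = UV × UW = (24, 132, -120).
Then n·(25, -50, -32) - (-1992) = -168.
|n| = √(576 + 17424 + 14400) = 180, so the distance is |-168|/180 = 14/15.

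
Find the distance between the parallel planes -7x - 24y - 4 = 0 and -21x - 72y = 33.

7/25

Divide the second equation by 3 to match normals: -7x - 24y = 11.
With common normal n = (-7, -24, 0) (|n| = 25), the distance is |4 − 11|/|n| = 7/25.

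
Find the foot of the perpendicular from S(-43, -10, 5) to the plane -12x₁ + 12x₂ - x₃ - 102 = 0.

The perpendicular from S has direction n = (-12, 12, -1): r = (-43, -10, 5) + λ(-12, 12, -1).
Substitute into the plane: n·(S + λn) = 102 gives 391 + 289λ = 102, so λ = -1.
Foot = (-43, -10, 5) + (-1)·(-12, 12, -1) = (-31, -22, 6).

(-31, -22, 6)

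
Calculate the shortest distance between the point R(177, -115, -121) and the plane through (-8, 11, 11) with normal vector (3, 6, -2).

The plane has equation n·(r − (-8, 11, 11)) = 0, i.e. n·r = 20.
n = (3, 6, -2); n·P − 20 = 63; |n| = 7; distance = 63/7 = 9.

9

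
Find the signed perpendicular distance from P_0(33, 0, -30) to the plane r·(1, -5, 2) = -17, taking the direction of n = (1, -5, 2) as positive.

-10/√30

n·P_0 − (-17) = -10.
|n| = √30, so the signed distance is -10/√30.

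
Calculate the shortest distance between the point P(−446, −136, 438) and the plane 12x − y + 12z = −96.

Normal vector n = (12, −1, 12), and n·(−446, −136, 438) − (−96) = 136.
|n| = √(144 + 1 + 144) = 17, so the distance is |136|/17 = 8.

8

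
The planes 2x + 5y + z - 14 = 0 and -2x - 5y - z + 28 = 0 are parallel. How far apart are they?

7√30/15

Divide the second equation by -1 to match normals: 2x + 5y + z = 28.
With common normal n = (2, 5, 1) (|n| = √30), the distance is |14 − 28|/|n| = 14/√30 = 7√30/15.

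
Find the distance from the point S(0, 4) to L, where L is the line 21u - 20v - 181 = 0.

d = |21·0 + (-20)·4 − 181| / √(441 + 400) = |-261|/29 = 9.

9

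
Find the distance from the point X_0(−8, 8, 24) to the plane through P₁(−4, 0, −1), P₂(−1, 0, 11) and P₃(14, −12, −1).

7/√53

P₁P₂ = (3, 0, 12) and P₁P₃ = (18, −12, 0), so a normal is n = P₁P₂ × P₁P₃ = (144, 216, −36).
Then n·(−8, 8, 24) − (−540) = 252.
|n| = √(20736 + 46656 + 1296) = 36√53, so the distance is |252|/(36√53) = 7/√53.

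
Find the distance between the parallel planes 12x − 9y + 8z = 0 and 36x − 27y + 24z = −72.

24/17

Divide the second equation by 3 to match normals: 12x − 9y + 8z = -24.
Both planes have normal n = (12, −9, 8), |n| = 17. Any point on the first plane is at distance |(-24) − 0|/|n| = 24/17 from the second.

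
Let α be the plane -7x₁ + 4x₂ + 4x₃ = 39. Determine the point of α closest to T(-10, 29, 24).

(11, 17, 12)

The perpendicular from T has direction n = (-7, 4, 4): r = (-10, 29, 24) + μ(-7, 4, 4).
Substitute into the plane: n·(T + μn) = 39 gives 282 + 81μ = 39, so μ = -3.
Foot = (-10, 29, 24) + (-3)·(-7, 4, 4) = (11, 17, 12).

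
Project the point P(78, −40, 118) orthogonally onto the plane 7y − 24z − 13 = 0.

(78, -5, -2)

n = (0, 7, −24), |n|² = 625, and n·P − 13 = -3125.
t = -3125/625 = -5, so the foot is P − t·n = (78, −40, 118) − (-5)·(0, 7, −24) = (78, −5, −2).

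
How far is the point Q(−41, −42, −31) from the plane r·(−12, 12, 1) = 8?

3

Normal vector n = (−12, 12, 1), and n·(−41, −42, −31) − 8 = −51.
|n| = √(144 + 144 + 1) = 17, so the distance is |-51|/17 = 3.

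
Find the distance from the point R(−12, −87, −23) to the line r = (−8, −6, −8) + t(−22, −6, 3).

Direction vector d = (−22, −6, 3).
AP = (−4, −81, −15); AP·d = 529, |AP|² = 6802, |d|² = 529.
distance² = |AP|² − (AP·d)²/|d|² = 6802 − 279841/529 = 6273, so the distance is 3√697.

3√697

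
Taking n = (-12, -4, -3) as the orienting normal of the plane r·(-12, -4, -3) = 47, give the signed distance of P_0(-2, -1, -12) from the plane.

17/13

n·P_0 − 47 = 17.
|n| = 13, so the signed distance is 17/13.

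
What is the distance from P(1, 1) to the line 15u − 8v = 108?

101/17

The normal to the line is n = (15, −8) with |n| = 17.
|n·P − 108| = |7 − 108| = 101, so the distance is 101/17.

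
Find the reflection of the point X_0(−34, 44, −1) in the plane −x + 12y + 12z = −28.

With n = (−1, 12, 12), the signed offset is (n·X_0 − (-28))/|n|² = 578/289 = 2.
X_0' = X_0 − 2t·n = (−34, 44, −1) − 4·(−1, 12, 12) = (−30, −4, −49).

(-30, -4, -49)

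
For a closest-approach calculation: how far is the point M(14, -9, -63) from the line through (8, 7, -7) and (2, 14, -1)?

2√373

A direction vector is d = (-6, 7, 6).
AP = (6, -16, -56), and AP × d = (296, 300, -54).
|AP × d|² = 180532 and |d|² = 121, so the distance is √(180532/121) = √1492 = 2√373.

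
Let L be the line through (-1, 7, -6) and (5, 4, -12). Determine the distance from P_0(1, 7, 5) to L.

√89

A direction vector is d = (6, -3, -6).
AP = (2, 0, 11); AP·d = -54, |AP|² = 125, |d|² = 81.
distance² = |AP|² − (AP·d)²/|d|² = 125 − 2916/81 = 89, so the distance is √89.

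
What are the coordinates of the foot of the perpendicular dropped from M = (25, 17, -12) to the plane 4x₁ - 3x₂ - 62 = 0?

(677/25, 386/25, -12)

n = (4, -3, 0), |n|² = 25, and n·M − 62 = -13.
t = -13/25, so the foot is M − t·n = (25, 17, -12) − (-13/25)·(4, -3, 0) = (677/25, 386/25, -12).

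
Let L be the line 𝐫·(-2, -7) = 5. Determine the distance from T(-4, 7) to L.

The normal to the line is n = (-2, -7) with |n| = √53.
|n·T − 5| = |-41 − 5| = 46, so the distance is 46/√53.

46/√53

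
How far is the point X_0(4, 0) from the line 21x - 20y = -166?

250/29

The normal to the line is n = (21, -20) with |n| = 29.
|n·X_0 − (-166)| = |84 − (-166)| = 250, so the distance is 250/29.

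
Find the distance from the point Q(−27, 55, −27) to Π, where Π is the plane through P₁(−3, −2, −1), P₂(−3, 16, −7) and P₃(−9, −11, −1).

30/7

P₁P₂ = (0, 18, −6) and P₁P₃ = (−6, −9, 0), so a normal is n = P₁P₂ × P₁P₃ = (−54, 36, 108).
d = |(-54)·(-27) + 36·55 + 108·(-27) − (-18)| / √(2916 + 1296 + 11664) = |540| / 126 = 30/7.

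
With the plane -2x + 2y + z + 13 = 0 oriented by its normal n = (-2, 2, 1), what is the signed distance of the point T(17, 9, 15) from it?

n·T − (-13) = 12.
|n| = 3, so the signed distance is 12/3 = 4.

4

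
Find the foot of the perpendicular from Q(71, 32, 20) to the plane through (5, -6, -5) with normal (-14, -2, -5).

n = (-14, -2, -5), |n|² = 225, and n·Q − (-33) = -1125.
t = -1125/225 = -5, so the foot is Q − t·n = (71, 32, 20) − (-5)·(-14, -2, -5) = (1, 22, -5).

(1, 22, -5)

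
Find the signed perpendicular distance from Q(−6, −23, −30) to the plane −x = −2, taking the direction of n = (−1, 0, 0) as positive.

n·Q − (-2) = 8.
|n| = 1, so the signed distance is 8/1 = 8.

8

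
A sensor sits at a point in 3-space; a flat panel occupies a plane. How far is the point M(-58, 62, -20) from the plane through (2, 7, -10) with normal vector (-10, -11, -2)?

1

The plane has equation n·(r − (2, 7, -10)) = 0, i.e. n·r = -77.
Then n·(-58, 62, -20) - (-77) = 15.
|n| = √(100 + 121 + 4) = 15, so the distance is |15|/15 = 1.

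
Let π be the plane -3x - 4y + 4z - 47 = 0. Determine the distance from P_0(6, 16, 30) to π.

9/√41

n = (-3, -4, 4); n·P − 47 = -9; |n| = √41; distance = 9/√41.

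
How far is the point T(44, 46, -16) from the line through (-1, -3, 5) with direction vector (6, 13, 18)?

3√482

Direction vector d = (6, 13, 18).
AP = (45, 49, -21); AP·d = 529, |AP|² = 4867, |d|² = 529.
distance² = |AP|² − (AP·d)²/|d|² = 4867 − 279841/529 = 4338, so the distance is 3√482.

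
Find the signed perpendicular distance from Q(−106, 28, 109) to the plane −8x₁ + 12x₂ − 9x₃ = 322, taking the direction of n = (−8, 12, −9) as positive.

-7

n·Q − 322 = -119.
|n| = 17, so the signed distance is -119/17 = -7.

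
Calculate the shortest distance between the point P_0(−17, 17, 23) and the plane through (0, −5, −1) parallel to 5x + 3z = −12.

13√34/34

Parallel planes share the normal n = (5, 0, 3); since (0, −5, −1) lies on the plane, its equation is 5x + 3z = -3.
Then n·(−17, 17, 23) − (−3) = −13.
|n| = √(25 + 0 + 9) = √34, so the distance is |-13|/√34 = 13/√34.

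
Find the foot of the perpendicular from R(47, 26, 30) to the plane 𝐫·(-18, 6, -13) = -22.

n = (-18, 6, -13), |n|² = 529, and n·R − (-22) = -1058.
t = -1058/529 = -2, so the foot is R − t·n = (47, 26, 30) − (-2)·(-18, 6, -13) = (11, 38, 4).

(11, 38, 4)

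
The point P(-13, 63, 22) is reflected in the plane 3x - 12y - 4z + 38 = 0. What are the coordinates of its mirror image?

(17, -57, -18)

With n = (3, -12, -4), the signed offset is (n·P − (-38))/|n|² = -845/169 = -5.
P' = P − 2t·n = (-13, 63, 22) − (-10)·(3, -12, -4) = (17, -57, -18).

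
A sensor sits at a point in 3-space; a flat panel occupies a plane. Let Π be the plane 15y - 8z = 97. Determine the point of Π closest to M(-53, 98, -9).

The perpendicular from M has direction n = (0, 15, -8): r = (-53, 98, -9) + λ(0, 15, -8).
Substitute into the plane: n·(M + λn) = 97 gives 1542 + 289λ = 97, so λ = -5.
Foot = (-53, 98, -9) + (-5)·(0, 15, -8) = (-53, 23, 31).

(-53, 23, 31)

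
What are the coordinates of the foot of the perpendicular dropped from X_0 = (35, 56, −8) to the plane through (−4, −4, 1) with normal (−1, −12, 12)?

n = (−1, −12, 12), |n|² = 289, and n·X_0 − 64 = -867.
t = -867/289 = -3, so the foot is X_0 − t·n = (35, 56, −8) − (-3)·(−1, −12, 12) = (32, 20, 28).

(32, 20, 28)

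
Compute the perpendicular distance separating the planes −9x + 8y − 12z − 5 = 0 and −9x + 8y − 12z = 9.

4/17

Both planes have normal n = (−9, 8, −12), |n| = 17. Any point on the first plane is at distance |9 − 5|/|n| = 4/17 from the second.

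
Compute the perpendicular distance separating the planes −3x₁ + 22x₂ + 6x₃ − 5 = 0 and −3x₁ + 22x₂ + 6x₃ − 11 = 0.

6/23

Both planes have normal n = (−3, 22, 6), |n| = 23. Any point on the first plane is at distance |11 − 5|/|n| = 6/23 from the second.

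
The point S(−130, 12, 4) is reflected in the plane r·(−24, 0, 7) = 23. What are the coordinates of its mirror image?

With n = (−24, 0, 7), the signed offset is (n·S − 23)/|n|² = 3125/625 = 5.
S' = S − 2t·n = (−130, 12, 4) − 10·(−24, 0, 7) = (110, 12, −66).

(110, 12, -66)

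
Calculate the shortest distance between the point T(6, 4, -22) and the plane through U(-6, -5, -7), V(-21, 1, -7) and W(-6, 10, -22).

2/√6

UV = (-15, 6, 0) and UW = (0, 15, -15), so a normal is n = UV × UW = (-90, -225, -225).
Then n·(6, 4, -22) - 3240 = 270.
|n| = √(8100 + 50625 + 50625) = 135√6, so the distance is |270|/(135√6) = 2/√6.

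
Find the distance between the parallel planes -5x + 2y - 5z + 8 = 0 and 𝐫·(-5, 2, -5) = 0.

4√6/9

With common normal n = (-5, 2, -5) (|n| = 3√6), the distance is |(-8) − 0|/|n| = 8/(3√6).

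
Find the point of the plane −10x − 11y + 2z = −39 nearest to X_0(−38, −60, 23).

(12, -5, 13)

n = (−10, −11, 2), |n|² = 225, and n·X_0 − (-39) = 1125.
t = 1125/225 = 5, so the foot is X_0 − t·n = (−38, −60, 23) − 5·(−10, −11, 2) = (12, −5, 13).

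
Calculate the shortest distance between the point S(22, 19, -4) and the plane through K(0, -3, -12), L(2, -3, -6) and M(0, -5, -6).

8/√19

KL = (2, 0, 6) and KM = (0, -2, 6), so a normal is n = KL × KM = (12, -12, -4).
Then n·(22, 19, -4) - 84 = -32.
|n| = √(144 + 144 + 16) = 4√19, so the distance is |-32|/(4√19) = 8√19/19.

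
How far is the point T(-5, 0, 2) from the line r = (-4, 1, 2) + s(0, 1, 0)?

1

Direction vector d = (0, 1, 0).
AP = (-1, -1, 0); AP·d = -1, |AP|² = 2, |d|² = 1.
distance² = |AP|² − (AP·d)²/|d|² = 2 − 1/1 = 1, so the distance is 1.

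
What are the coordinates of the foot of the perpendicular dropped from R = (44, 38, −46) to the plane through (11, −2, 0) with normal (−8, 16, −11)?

The perpendicular from R has direction n = (−8, 16, −11): r = (44, 38, −46) + λ(−8, 16, −11).
Substitute into the plane: n·(R + λn) = -120 gives 762 + 441λ = -120, so λ = -2.
Foot = (44, 38, −46) + (-2)·(−8, 16, −11) = (60, 6, −24).

(60, 6, -24)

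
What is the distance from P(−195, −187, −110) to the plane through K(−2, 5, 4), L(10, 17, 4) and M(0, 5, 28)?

6

KL = (12, 12, 0) and KM = (2, 0, 24), so a normal is n = KL × KM = (288, −288, −24).
Then n·(−195, −187, −110) − (−2112) = 2448.
|n| = √(82944 + 82944 + 576) = 408, so the distance is |2448|/408 = 6.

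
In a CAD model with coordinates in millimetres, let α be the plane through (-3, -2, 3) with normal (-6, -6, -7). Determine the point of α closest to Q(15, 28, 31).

n = (-6, -6, -7), |n|² = 121, and n·Q − 9 = -484.
t = -484/121 = -4, so the foot is Q − t·n = (15, 28, 31) − (-4)·(-6, -6, -7) = (-9, 4, 3).

(-9, 4, 3)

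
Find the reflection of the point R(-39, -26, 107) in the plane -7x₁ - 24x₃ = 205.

(-95, -26, -85)

n = (-7, 0, -24), |n|² = 625, n·R − 205 = -2500, so t = -2500/625 = -4.
Foot F = R − (-4)·n = (-67, -26, 11); the reflection is 2F − R = (-95, -26, -85).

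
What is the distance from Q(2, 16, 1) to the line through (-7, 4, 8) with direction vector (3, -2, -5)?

2√59

Direction vector d = (3, -2, -5).
AP = (9, 12, -7); AP·d = 38, |AP|² = 274, |d|² = 38.
distance² = |AP|² − (AP·d)²/|d|² = 274 − 1444/38 = 236, so the distance is 2√59.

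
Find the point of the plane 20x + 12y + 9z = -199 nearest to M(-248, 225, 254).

The perpendicular from M has direction n = (20, 12, 9): r = (-248, 225, 254) + t(20, 12, 9).
Substitute into the plane: n·(M + tn) = -199 gives 26 + 625t = -199, so t = -9/25.
Foot = (-248, 225, 254) + (-9/25)·(20, 12, 9) = (-1276/5, 5517/25, 6269/25).

(-1276/5, 5517/25, 6269/25)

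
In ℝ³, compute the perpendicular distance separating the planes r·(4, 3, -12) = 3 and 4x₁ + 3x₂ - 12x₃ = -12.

15/13

Both planes have normal n = (4, 3, -12), |n| = 13. Any point on the first plane is at distance |(-12) − 3|/|n| = 15/13 from the second.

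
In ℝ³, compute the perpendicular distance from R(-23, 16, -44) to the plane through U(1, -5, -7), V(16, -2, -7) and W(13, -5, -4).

19/√42

UV = (15, 3, 0) and UW = (12, 0, 3), so a normal is n = UV × UW = (9, -45, -36).
n = (9, -45, -36); n·P − 486 = 171; |n| = 9√42; distance = 171/(9√42) = 19/√42.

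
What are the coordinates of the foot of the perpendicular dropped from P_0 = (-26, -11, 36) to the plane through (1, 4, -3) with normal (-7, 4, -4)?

(-85/3, -29/3, 104/3)

n = (-7, 4, -4), |n|² = 81, and n·P_0 − 21 = -27.
t = -27/81 = -1/3, so the foot is P_0 − t·n = (-26, -11, 36) − (-1/3)·(-7, 4, -4) = (-85/3, -29/3, 104/3).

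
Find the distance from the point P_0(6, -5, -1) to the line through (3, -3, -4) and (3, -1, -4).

A direction vector is d = (0, 2, 0).
AP = (3, -2, 3); AP·d = -4, |AP|² = 22, |d|² = 4.
distance² = |AP|² − (AP·d)²/|d|² = 22 − 16/4 = 18, so the distance is 3√2.

3√2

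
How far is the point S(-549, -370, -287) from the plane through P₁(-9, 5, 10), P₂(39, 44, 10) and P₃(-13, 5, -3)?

P₁P₂ = (48, 39, 0) and P₁P₃ = (-4, 0, -13), so a normal is n = P₁P₂ × P₁P₃ = (-507, 624, 156).
Then n·(-549, -370, -287) - 9243 = -6552.
|n| = √(257049 + 389376 + 24336) = 819, so the distance is |-6552|/819 = 8.

8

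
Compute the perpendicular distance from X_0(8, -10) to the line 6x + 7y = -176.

154/√85

The normal to the line is n = (6, 7) with |n| = √85.
|n·X_0 − (-176)| = |-22 − (-176)| = 154, so the distance is 154/√85.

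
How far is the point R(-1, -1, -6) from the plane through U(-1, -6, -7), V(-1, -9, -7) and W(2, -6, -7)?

1

UV = (0, -3, 0) and UW = (3, 0, 0), so a normal is n = UV × UW = (0, 0, 9).
n = (0, 0, 9); n·P − (-63) = 9; |n| = 9; distance = 9/9 = 1.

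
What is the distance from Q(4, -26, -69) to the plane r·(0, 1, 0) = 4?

Normal vector n = (0, 1, 0), and n·(4, -26, -69) - 4 = -30.
|n| = √(0 + 1 + 0) = 1, so the distance is |-30|/1 = 30.

30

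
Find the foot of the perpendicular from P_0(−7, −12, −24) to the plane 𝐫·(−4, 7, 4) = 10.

(-15, 2, -16)

The perpendicular from P_0 has direction n = (−4, 7, 4): r = (−7, −12, −24) + μ(−4, 7, 4).
Substitute into the plane: n·(P_0 + μn) = 10 gives -152 + 81μ = 10, so μ = 2.
Foot = (−7, −12, −24) + 2·(−4, 7, 4) = (−15, 2, −16).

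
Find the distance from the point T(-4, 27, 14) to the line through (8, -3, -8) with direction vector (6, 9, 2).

Direction vector d = (6, 9, 2).
AP = (-12, 30, 22), and AP × d = (-138, 156, -288).
|AP × d|² = 126324 and |d|² = 121, so the distance is √(126324/121) = √1044 = 6√29.

6√29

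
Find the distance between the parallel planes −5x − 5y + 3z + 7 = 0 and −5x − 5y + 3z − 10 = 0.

Both planes have normal n = (−5, −5, 3), |n| = √59. Any point on the first plane is at distance |10 − (-7)|/|n| = 17/√59 from the second.

17√59/59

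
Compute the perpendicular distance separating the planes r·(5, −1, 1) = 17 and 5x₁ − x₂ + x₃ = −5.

22√3/9

With common normal n = (5, −1, 1) (|n| = 3√3), the distance is |17 − (-5)|/|n| = 22/(3√3) = 22√3/9.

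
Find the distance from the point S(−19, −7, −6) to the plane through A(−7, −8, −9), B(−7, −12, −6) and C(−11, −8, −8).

3/√26

AB = (0, −4, 3) and AC = (−4, 0, 1), so a normal is n = AB × AC = (−4, −12, −16).
Then n·(−19, −7, −6) − 268 = −12.
|n| = √(16 + 144 + 256) = 4√26, so the distance is |-12|/(4√26) = 3√26/26.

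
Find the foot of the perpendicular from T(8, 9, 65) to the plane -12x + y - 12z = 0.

(-28, 12, 29)

n = (-12, 1, -12), |n|² = 289, and n·T − 0 = -867.
t = -867/289 = -3, so the foot is T − t·n = (8, 9, 65) − (-3)·(-12, 1, -12) = (-28, 12, 29).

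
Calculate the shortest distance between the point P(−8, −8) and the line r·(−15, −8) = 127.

57/17

The normal to the line is n = (−15, −8) with |n| = 17.
|n·P − 127| = |184 − 127| = 57, so the distance is 57/17.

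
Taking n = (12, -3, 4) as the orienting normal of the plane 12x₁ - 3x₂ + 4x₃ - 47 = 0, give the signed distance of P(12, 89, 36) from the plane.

n·P − 47 = -26.
|n| = 13, so the signed distance is -26/13 = -2.

-2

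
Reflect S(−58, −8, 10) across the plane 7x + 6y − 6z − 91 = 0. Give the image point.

n = (7, 6, −6), |n|² = 121, n·S − 91 = -605, so t = -605/121 = -5.
Foot F = S − (-5)·n = (−23, 22, −20); the reflection is 2F − S = (12, 52, −50).

(12, 52, -50)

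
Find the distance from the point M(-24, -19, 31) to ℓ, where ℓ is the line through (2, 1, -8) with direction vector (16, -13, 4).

7√53

Direction vector d = (16, -13, 4).
AP = (-26, -20, 39); AP·d = 0, |AP|² = 2597, |d|² = 441.
distance² = |AP|² − (AP·d)²/|d|² = 2597 − 0/441 = 2597, so the distance is 7√53.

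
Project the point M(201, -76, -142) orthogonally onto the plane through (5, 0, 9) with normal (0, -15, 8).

n = (0, -15, 8), |n|² = 289, and n·M − 72 = -68.
t = -68/289 = -4/17, so the foot is M − t·n = (201, -76, -142) − (-4/17)·(0, -15, 8) = (201, -1352/17, -2382/17).

(201, -1352/17, -2382/17)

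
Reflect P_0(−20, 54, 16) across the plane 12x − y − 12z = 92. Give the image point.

(28, 50, -32)

n = (12, −1, −12), |n|² = 289, n·P_0 − 92 = -578, so t = -578/289 = -2.
Foot F = P_0 − (-2)·n = (4, 52, −8); the reflection is 2F − P_0 = (28, 50, −32).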